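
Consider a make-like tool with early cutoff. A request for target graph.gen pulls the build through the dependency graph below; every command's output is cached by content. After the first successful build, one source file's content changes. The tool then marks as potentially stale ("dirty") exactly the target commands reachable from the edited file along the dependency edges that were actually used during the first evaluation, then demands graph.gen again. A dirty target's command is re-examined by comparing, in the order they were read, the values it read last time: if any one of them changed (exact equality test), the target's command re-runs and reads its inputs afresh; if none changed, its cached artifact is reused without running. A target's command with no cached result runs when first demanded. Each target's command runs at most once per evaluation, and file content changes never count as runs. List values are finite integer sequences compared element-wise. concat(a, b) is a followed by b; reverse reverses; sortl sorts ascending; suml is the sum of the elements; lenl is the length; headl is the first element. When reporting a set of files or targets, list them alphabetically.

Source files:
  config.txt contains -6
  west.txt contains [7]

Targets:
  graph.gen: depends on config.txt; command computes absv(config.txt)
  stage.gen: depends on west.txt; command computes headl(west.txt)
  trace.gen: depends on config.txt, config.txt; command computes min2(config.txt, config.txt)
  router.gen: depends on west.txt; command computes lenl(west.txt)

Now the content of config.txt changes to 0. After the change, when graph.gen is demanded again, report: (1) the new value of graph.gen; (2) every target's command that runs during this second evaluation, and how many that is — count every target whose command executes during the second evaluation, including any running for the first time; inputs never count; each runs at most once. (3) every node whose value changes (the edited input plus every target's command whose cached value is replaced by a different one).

First demand of the output computes:
  graph.gen = absv(-6) = 6

After the edit, cleaning proceeds:
  graph.gen: a read changed (config.txt -6->0) — executes, giving 0.

Demanding graph.gen again yields 0.
1 target commands run: graph.gen.
The nodes whose values change: config.txt, graph.gen.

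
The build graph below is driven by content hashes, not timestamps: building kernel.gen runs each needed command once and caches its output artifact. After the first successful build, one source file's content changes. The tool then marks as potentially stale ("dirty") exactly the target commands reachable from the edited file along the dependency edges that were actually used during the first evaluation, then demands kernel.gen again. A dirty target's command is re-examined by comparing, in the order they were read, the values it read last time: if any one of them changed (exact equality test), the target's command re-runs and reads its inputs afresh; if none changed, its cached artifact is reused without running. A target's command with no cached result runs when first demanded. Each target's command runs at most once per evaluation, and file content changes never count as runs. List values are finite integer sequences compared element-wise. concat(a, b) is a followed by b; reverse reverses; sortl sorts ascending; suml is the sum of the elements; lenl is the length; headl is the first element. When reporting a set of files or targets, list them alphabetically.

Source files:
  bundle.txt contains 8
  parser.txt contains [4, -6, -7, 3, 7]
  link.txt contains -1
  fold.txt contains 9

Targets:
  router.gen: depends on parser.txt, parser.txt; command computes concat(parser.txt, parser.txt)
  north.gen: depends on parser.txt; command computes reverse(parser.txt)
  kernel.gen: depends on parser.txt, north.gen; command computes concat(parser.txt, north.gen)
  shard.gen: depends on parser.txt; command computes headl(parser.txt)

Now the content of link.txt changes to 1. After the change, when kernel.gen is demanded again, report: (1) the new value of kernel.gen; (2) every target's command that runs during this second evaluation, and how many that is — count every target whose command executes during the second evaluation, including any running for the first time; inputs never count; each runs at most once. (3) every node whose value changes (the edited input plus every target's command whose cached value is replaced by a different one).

Initial pass — values computed on the first demand:
  north.gen = reverse([4, -6, -7, 3, 7]) = [7, 3, -7, -6, 4]
  kernel.gen = concat([4, -6, -7, 3, 7], [7, 3, -7, -6, 4]) = [4, -6, -7, 3, 7, 7, 3, -7, -6, 4]

Second demand — change propagation:
  no demanded computation ever read link.txt, so the edit dirties nothing and nothing runs.

The important point: nothing the output needs ever reads link.txt, so the edit is invisible to it.

kernel.gen now evaluates to [4, -6, -7, 3, 7, 7, 3, -7, -6, 4].
Run set: none (0 run).
Changed values: link.txt.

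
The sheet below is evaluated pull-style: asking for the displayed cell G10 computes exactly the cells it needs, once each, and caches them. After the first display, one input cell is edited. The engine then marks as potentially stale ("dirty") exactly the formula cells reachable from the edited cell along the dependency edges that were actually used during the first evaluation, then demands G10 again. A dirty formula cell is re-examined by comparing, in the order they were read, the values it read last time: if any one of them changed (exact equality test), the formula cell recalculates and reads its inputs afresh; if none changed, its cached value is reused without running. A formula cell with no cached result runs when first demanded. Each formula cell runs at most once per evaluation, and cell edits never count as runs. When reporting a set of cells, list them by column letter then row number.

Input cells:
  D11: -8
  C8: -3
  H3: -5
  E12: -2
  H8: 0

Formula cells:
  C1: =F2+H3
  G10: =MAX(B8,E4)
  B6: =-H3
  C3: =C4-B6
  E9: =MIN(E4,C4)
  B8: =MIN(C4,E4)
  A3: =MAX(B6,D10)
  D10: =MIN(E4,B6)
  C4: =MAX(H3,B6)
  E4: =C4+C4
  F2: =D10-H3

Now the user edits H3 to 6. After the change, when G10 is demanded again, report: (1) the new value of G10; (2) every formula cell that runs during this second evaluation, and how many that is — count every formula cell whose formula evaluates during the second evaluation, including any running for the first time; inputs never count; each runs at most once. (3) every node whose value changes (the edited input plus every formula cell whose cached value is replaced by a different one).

Demanding G10 again yields 12.
5 formula cells run: B6, B8, C4, E4, G10.
The nodes whose values change: B6, B8, C4, E4, G10, H3.

First demand of the output computes:
  B6 = -(-5) = 5
  C4 = MAX(-5, 5) = 5
  E4 = 5 + 5 = 10
  B8 = MIN(5, 10) = 5
  G10 = MAX(5, 10) = 10

After the edit, cleaning proceeds:
  B6: a read changed (H3 -5->6) — executes, giving -6.
  C4: a read changed (H3 -5->6; B6 5->-6) — executes, giving 6.
  E4: a read changed (C4 5->6; C4 5->6) — executes, giving 12.
  B8: a read changed (C4 5->6; E4 10->12) — executes, giving 6.
  G10: a read changed (B8 5->6; E4 10->12) — executes, giving 12.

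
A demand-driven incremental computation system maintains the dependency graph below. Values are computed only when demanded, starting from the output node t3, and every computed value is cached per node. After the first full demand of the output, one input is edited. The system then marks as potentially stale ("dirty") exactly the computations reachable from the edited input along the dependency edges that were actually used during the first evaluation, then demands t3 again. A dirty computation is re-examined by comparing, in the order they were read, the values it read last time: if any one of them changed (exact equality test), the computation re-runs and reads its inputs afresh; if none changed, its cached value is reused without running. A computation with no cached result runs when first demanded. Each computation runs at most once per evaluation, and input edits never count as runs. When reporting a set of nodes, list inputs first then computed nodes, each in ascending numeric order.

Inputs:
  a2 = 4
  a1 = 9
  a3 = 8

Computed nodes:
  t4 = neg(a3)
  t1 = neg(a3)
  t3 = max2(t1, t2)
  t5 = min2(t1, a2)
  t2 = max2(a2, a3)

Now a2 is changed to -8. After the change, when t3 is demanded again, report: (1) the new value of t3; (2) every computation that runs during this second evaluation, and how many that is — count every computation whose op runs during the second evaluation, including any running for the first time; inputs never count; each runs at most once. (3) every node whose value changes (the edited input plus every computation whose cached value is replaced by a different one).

First evaluation (everything demanded from the output):
  t1 = neg(8) = -8
  t2 = max2(4, 8) = 8
  t3 = max2(-8, 8) = 8

Propagation after the edit:
  t2: runs — a2 4->-8; result 8 (same value as before).
  t3: checked — values it read are unchanged (t1 unchanged, t2 unchanged); reused cached 8 without running.

Key observation: the change is absorbed at t2 — it re-runs but produces the same value, and the output's value is unchanged.

New value of t3: 8.
Computations that run: t2 — 1 in total.
Values that change: a2.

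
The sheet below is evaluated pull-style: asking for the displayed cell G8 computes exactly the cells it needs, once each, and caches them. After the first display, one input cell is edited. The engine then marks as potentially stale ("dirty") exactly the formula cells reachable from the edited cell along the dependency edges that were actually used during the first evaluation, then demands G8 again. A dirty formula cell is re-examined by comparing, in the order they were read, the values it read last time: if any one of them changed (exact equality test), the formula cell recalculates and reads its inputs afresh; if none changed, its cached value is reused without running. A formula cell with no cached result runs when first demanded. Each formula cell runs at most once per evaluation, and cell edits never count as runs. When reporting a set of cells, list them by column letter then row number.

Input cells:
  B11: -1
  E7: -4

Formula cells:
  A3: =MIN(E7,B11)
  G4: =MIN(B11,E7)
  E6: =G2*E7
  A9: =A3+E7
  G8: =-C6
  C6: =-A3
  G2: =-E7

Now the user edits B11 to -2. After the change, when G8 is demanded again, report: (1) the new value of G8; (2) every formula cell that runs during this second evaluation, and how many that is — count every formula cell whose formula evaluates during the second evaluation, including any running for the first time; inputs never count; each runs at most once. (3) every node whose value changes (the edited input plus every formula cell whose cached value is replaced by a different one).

Demanding G8 again yields -4.
1 formula cells run: A3.
The nodes whose values change: B11.
Note the absorption at A3: it re-runs yet its value is the same, leaving the output's value untouched.

First demand of the output computes:
  A3 = MIN(-4, -1) = -4
  C6 = -(-4) = 4
  G8 = -(4) = -4

After the edit, cleaning proceeds:
  A3: a read changed (B11 -1->-2) — executes, giving -4 — identical to its old value.
  C6: dirty, but its reads are unchanged (A3 unchanged); cached 4 stands.
  G8: dirty, but its reads are unchanged (C6 unchanged); cached -4 stands.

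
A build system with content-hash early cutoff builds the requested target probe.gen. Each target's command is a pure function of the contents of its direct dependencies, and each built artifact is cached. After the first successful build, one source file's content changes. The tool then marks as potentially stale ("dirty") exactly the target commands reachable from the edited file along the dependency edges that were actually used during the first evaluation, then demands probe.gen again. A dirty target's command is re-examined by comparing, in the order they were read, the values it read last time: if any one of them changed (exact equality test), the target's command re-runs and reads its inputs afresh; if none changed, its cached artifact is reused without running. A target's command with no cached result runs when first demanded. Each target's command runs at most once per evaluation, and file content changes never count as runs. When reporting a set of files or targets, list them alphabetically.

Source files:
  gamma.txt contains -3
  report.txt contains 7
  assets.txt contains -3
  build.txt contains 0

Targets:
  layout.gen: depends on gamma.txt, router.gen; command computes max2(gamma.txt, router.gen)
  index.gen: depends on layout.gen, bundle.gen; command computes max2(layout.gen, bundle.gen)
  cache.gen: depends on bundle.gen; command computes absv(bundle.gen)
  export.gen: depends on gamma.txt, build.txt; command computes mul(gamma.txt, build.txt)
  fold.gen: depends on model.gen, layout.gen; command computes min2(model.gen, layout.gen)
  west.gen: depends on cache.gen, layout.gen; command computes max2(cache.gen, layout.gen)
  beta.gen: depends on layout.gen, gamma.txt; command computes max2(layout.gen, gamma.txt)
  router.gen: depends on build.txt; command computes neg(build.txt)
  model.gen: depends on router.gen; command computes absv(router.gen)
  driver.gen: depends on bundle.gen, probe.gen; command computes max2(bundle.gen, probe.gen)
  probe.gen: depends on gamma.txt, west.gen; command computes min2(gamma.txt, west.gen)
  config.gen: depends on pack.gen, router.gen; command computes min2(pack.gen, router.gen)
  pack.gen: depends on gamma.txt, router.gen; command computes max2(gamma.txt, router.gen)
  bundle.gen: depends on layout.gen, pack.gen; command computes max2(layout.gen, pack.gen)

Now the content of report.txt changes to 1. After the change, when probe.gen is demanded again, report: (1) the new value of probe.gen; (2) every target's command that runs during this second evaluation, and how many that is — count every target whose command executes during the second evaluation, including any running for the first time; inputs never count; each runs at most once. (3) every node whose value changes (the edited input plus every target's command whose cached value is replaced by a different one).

New value of probe.gen: -3.
Target commands that run: none — 0 in total.
Values that change: report.txt.
Key observation: report.txt is never demanded by the output, so the edit triggers no recomputation at all.

First evaluation (everything demanded from the output):
  router.gen = neg(0) = 0
  layout.gen = max2(-3, 0) = 0
  pack.gen = max2(-3, 0) = 0
  bundle.gen = max2(0, 0) = 0
  cache.gen = absv(0) = 0
  west.gen = max2(0, 0) = 0
  probe.gen = min2(-3, 0) = -3

Propagation after the edit:
  report.txt feeds no computation that the output demands — nothing is marked dirty and nothing runs.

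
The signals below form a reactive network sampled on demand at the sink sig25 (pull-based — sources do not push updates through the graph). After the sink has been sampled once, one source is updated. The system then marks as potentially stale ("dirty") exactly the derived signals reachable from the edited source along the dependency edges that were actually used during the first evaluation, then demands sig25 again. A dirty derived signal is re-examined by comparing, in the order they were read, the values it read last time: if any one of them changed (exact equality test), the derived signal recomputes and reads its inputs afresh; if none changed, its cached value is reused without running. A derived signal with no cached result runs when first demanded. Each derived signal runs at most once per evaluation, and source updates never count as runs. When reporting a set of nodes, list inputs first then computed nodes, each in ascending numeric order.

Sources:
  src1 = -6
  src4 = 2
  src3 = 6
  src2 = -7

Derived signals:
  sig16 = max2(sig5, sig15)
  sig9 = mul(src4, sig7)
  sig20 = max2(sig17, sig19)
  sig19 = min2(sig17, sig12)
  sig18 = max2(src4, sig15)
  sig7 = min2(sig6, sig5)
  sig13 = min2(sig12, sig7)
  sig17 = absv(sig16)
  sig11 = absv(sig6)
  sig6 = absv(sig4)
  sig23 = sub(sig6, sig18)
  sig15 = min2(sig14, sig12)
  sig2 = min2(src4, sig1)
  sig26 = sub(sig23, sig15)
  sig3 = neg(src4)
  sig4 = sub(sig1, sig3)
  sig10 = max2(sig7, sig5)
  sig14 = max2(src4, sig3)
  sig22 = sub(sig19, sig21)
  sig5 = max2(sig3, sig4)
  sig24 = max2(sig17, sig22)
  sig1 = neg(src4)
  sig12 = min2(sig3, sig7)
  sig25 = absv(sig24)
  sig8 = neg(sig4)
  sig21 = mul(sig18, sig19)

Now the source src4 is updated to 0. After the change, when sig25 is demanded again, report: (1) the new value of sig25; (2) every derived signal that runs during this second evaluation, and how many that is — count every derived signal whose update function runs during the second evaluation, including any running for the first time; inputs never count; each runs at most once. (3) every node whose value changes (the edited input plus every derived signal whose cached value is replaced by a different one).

sig25 now evaluates to 0.
Run set: sig1, sig3, sig4, sig5, sig12, sig14, sig15, sig16, sig18, sig19, sig21, sig22, sig24, sig25 (14 run).
Changed values: src4, sig1, sig3, sig12, sig14, sig15, sig18, sig19, sig21, sig22, sig24, sig25.
The important point: at sig6 every value read last time is unchanged, so the dirty flag clears without a run.

Initial pass — values computed on the first demand:
  sig1 = neg(2) = -2
  sig3 = neg(2) = -2
  sig4 = sub(-2, -2) = 0
  sig5 = max2(-2, 0) = 0
  sig6 = absv(0) = 0
  sig7 = min2(0, 0) = 0
  sig12 = min2(-2, 0) = -2
  sig14 = max2(2, -2) = 2
  sig15 = min2(2, -2) = -2
  sig16 = max2(0, -2) = 0
  sig17 = absv(0) = 0
  sig18 = max2(2, -2) = 2
  sig19 = min2(0, -2) = -2
  sig21 = mul(2, -2) = -4
  sig22 = sub(-2, -4) = 2
  sig24 = max2(0, 2) = 2
  sig25 = absv(2) = 2

Second demand — change propagation:
  sig1: re-runs because src4 2->0; new result 0.
  sig3: re-runs because src4 2->0; new result 0.
  sig4: re-runs because sig1 -2->0; sig3 -2->0; new result 0 (unchanged).
  sig5: re-runs because sig3 -2->0; new result 0 (unchanged).
  sig6: re-examined; everything it read last time is the same (sig4 unchanged) — cache 0 kept, no run.
  sig7: re-examined; everything it read last time is the same (sig6 unchanged, sig5 unchanged) — cache 0 kept, no run.
  sig12: re-runs because sig3 -2->0; new result 0.
  sig14: re-runs because src4 2->0; sig3 -2->0; new result 0.
  sig15: re-runs because sig14 2->0; sig12 -2->0; new result 0.
  sig16: re-runs because sig15 -2->0; new result 0 (unchanged).
  sig17: re-examined; everything it read last time is the same (sig16 unchanged) — cache 0 kept, no run.
  sig18: re-runs because src4 2->0; sig15 -2->0; new result 0.
  sig19: re-runs because sig12 -2->0; new result 0.
  sig21: re-runs because sig18 2->0; sig19 -2->0; new result 0.
  sig22: re-runs because sig19 -2->0; sig21 -4->0; new result 0.
  sig24: re-runs because sig22 2->0; new result 0.
  sig25: re-runs because sig24 2->0; new result 0.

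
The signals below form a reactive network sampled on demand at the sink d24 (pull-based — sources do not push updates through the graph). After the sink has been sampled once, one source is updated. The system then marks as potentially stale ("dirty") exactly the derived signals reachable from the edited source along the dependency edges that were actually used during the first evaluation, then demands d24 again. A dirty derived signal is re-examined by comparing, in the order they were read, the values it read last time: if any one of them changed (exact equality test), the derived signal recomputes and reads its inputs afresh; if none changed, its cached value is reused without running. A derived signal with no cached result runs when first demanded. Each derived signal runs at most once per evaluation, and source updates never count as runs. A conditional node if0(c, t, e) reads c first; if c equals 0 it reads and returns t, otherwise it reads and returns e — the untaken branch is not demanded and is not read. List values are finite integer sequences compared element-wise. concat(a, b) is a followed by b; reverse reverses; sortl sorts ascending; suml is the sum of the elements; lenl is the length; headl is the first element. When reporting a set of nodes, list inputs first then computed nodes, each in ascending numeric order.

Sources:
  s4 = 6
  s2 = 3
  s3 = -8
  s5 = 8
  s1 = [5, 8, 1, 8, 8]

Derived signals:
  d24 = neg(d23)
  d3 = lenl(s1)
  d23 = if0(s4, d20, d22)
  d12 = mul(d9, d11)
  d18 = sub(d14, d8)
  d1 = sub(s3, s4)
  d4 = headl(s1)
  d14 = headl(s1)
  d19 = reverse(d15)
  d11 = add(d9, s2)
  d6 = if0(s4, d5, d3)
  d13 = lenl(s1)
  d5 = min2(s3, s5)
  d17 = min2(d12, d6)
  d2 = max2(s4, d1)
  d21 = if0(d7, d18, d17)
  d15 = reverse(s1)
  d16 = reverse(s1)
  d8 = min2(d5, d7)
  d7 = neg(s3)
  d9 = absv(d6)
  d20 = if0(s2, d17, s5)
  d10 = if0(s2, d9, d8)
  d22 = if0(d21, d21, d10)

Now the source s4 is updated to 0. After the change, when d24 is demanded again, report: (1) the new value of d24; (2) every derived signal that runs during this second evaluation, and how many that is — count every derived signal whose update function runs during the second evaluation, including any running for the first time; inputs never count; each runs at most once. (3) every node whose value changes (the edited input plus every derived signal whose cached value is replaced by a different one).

d24 now evaluates to -8.
Run set: d20, d23, d24 (3 run).
Changed values: s4, d23, d24.
The important point: the flipped condition redirects demand; d6, d9, d11, d12, d17, d21, d22 are left stale, never re-checked.

Initial pass — values computed on the first demand:
  d3 = lenl([5, 8, 1, 8, 8]) = 5
  d5 = min2(-8, 8) = -8
  d6 = if0(s4=6 -> else branch d3) = 5
  d7 = neg(-8) = 8
  d8 = min2(-8, 8) = -8
  d9 = absv(5) = 5
  d10 = if0(s2=3 -> else branch d8) = -8
  d11 = add(5, 3) = 8
  d12 = mul(5, 8) = 40
  d17 = min2(40, 5) = 5
  d21 = if0(d7=8 -> else branch d17) = 5
  d22 = if0(d21=5 -> else branch d10) = -8
  d23 = if0(s4=6 -> else branch d22) = -8
  d24 = neg(-8) = 8

Second demand — change propagation:
  d6: dirty yet unreached — the second evaluation never asks for it.
  d9: dirty yet unreached — the second evaluation never asks for it.
  d11: dirty yet unreached — the second evaluation never asks for it.
  d12: dirty yet unreached — the second evaluation never asks for it.
  d17: dirty yet unreached — the second evaluation never asks for it.
  d20: newly demanded (no cache) — executes and yields 8.
  d21: dirty yet unreached — the second evaluation never asks for it.
  d22: dirty yet unreached — the second evaluation never asks for it.
  d23: re-runs because s4 6->0; new result 8.
  d24: re-runs because d23 -8->8; new result -8.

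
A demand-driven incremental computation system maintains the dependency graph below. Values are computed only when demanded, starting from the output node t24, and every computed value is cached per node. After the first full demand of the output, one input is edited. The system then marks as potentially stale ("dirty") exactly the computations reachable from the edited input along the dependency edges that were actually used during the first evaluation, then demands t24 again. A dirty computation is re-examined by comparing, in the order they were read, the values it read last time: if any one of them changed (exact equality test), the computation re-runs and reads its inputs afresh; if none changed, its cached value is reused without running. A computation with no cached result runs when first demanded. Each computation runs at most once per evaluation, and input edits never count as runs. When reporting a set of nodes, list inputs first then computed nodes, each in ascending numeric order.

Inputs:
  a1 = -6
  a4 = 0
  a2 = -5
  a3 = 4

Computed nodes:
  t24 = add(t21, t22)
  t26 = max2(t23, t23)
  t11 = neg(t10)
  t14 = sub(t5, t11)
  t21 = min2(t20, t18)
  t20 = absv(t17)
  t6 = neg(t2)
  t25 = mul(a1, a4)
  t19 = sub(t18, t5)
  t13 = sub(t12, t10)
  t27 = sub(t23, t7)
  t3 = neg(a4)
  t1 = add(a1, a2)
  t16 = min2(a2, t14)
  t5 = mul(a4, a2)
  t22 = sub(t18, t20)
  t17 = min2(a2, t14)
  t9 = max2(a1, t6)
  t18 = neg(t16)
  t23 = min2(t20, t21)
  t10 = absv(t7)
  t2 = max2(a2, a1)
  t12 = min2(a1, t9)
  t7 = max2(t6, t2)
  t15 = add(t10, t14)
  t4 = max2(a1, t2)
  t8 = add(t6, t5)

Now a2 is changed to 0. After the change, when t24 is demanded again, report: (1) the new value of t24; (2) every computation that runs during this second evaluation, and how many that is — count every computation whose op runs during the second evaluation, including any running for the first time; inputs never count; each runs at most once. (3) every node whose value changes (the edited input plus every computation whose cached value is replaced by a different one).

New value of t24: 0.
Computations that run: t2, t5, t6, t7, t10, t11, t14, t16, t17, t18, t20, t21, t22, t24 — 14 in total.
Values that change: a2, t2, t6, t7, t10, t11, t14, t16, t17, t18, t20, t21, t24.

First evaluation (everything demanded from the output):
  t2 = max2(-5, -6) = -5
  t5 = mul(0, -5) = 0
  t6 = neg(-5) = 5
  t7 = max2(5, -5) = 5
  t10 = absv(5) = 5
  t11 = neg(5) = -5
  t14 = sub(0, -5) = 5
  t16 = min2(-5, 5) = -5
  t17 = min2(-5, 5) = -5
  t18 = neg(-5) = 5
  t20 = absv(-5) = 5
  t21 = min2(5, 5) = 5
  t22 = sub(5, 5) = 0
  t24 = add(5, 0) = 5

Propagation after the edit:
  t2: runs — a2 -5->0; result 0.
  t5: runs — a2 -5->0; result 0 (same value as before).
  t6: runs — t2 -5->0; result 0.
  t7: runs — t6 5->0; t2 -5->0; result 0.
  t10: runs — t7 5->0; result 0.
  t11: runs — t10 5->0; result 0.
  t14: runs — t11 -5->0; result 0.
  t16: runs — a2 -5->0; t14 5->0; result 0.
  t17: runs — a2 -5->0; t14 5->0; result 0.
  t18: runs — t16 -5->0; result 0.
  t20: runs — t17 -5->0; result 0.
  t21: runs — t20 5->0; t18 5->0; result 0.
  t22: runs — t18 5->0; t20 5->0; result 0 (same value as before).
  t24: runs — t21 5->0; result 0.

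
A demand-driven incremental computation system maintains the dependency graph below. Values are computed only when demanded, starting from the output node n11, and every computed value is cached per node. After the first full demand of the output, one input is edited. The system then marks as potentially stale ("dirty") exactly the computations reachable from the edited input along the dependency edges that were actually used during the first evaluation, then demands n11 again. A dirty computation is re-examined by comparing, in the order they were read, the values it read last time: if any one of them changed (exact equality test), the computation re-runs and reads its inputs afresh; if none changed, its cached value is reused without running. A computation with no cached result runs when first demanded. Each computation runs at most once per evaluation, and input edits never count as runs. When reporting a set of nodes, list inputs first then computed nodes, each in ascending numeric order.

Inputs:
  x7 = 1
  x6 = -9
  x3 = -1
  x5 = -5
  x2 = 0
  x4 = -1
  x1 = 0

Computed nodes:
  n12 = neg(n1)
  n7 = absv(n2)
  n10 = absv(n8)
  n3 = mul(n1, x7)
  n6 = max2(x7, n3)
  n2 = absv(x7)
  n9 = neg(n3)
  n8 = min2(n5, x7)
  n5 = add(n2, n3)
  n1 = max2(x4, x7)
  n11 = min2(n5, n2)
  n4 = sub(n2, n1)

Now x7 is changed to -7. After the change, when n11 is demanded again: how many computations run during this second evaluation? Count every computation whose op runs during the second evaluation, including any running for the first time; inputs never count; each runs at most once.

First evaluation (everything demanded from the output):
  n1 = max2(-1, 1) = 1
  n2 = absv(1) = 1
  n3 = mul(1, 1) = 1
  n5 = add(1, 1) = 2
  n11 = min2(2, 1) = 1

Propagation after the edit:
  n1: runs — x7 1->-7; result -1.
  n2: runs — x7 1->-7; result 7.
  n3: runs — n1 1->-1; x7 1->-7; result 7.
  n5: runs — n2 1->7; n3 1->7; result 14.
  n11: runs — n5 2->14; n2 1->7; result 7.

Computations that run: n1, n2, n3, n5, n11 — 5 in total.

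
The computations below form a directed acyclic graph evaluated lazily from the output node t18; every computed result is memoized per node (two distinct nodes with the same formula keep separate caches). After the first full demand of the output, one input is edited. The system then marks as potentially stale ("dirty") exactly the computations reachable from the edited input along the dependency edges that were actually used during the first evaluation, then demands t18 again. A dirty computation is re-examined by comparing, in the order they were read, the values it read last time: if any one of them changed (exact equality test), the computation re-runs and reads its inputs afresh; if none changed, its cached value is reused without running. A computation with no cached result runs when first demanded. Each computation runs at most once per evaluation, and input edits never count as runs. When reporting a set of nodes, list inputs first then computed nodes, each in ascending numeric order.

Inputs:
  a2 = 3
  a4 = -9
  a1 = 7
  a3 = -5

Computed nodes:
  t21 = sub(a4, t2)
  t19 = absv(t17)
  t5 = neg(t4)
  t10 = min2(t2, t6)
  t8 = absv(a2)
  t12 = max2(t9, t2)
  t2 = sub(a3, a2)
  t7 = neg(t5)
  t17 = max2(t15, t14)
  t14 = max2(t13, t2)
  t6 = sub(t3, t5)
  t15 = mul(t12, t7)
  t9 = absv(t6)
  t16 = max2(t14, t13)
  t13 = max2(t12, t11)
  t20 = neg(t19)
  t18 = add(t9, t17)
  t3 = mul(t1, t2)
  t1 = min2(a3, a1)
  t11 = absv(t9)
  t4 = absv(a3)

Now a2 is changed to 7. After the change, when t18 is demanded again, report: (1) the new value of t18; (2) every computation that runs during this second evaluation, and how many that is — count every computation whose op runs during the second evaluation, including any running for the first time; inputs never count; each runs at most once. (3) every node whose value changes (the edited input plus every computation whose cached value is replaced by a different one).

Demanding t18 again yields 390.
11 computations run: t2, t3, t6, t9, t11, t12, t13, t14, t15, t17, t18.
The nodes whose values change: a2, t2, t3, t6, t9, t11, t12, t13, t14, t15, t17, t18.

First demand of the output computes:
  t1 = min2(-5, 7) = -5
  t2 = sub(-5, 3) = -8
  t3 = mul(-5, -8) = 40
  t4 = absv(-5) = 5
  t5 = neg(5) = -5
  t6 = sub(40, -5) = 45
  t7 = neg(-5) = 5
  t9 = absv(45) = 45
  t11 = absv(45) = 45
  t12 = max2(45, -8) = 45
  t13 = max2(45, 45) = 45
  t14 = max2(45, -8) = 45
  t15 = mul(45, 5) = 225
  t17 = max2(225, 45) = 225
  t18 = add(45, 225) = 270

After the edit, cleaning proceeds:
  t2: a read changed (a2 3->7) — executes, giving -12.
  t3: a read changed (t2 -8->-12) — executes, giving 60.
  t6: a read changed (t3 40->60) — executes, giving 65.
  t9: a read changed (t6 45->65) — executes, giving 65.
  t11: a read changed (t9 45->65) — executes, giving 65.
  t12: a read changed (t9 45->65; t2 -8->-12) — executes, giving 65.
  t13: a read changed (t12 45->65; t11 45->65) — executes, giving 65.
  t14: a read changed (t13 45->65; t2 -8->-12) — executes, giving 65.
  t15: a read changed (t12 45->65) — executes, giving 325.
  t17: a read changed (t15 225->325; t14 45->65) — executes, giving 325.
  t18: a read changed (t9 45->65; t17 225->325) — executes, giving 390.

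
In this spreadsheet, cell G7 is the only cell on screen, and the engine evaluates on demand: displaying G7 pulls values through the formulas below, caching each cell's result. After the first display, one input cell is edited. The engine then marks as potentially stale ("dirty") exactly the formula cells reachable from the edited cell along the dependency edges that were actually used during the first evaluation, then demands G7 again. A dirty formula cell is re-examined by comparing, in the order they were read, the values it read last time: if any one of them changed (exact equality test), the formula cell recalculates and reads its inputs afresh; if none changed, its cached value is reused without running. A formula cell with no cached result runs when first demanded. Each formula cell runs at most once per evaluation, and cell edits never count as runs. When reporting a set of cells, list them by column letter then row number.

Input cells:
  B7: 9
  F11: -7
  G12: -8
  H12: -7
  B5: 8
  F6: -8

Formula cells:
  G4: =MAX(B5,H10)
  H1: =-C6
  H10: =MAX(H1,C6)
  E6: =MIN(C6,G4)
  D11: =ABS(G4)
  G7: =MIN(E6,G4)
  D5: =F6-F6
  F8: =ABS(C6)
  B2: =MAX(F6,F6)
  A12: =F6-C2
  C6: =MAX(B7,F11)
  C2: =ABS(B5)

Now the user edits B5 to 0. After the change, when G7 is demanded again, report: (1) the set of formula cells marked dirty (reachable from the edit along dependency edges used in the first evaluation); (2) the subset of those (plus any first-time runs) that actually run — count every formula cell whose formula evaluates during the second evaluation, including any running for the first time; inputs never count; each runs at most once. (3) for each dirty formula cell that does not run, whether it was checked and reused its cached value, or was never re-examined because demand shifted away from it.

Dirty set: E6, G4, G7.
Run set: G4 (1 run).
Re-examined without running (cache reused): E6, G7.
The important point: G4 recomputes to an identical value, and the output ends up unchanged.

Initial pass — values computed on the first demand:
  C6 = MAX(9, -7) = 9
  H1 = -(9) = -9
  H10 = MAX(-9, 9) = 9
  G4 = MAX(8, 9) = 9
  E6 = MIN(9, 9) = 9
  G7 = MIN(9, 9) = 9

Second demand — change propagation:
  G4: re-runs because B5 8->0; new result 9 (unchanged).
  E6: re-examined; everything it read last time is the same (C6 unchanged, G4 unchanged) — cache 9 kept, no run.
  G7: re-examined; everything it read last time is the same (E6 unchanged, G4 unchanged) — cache 9 kept, no run.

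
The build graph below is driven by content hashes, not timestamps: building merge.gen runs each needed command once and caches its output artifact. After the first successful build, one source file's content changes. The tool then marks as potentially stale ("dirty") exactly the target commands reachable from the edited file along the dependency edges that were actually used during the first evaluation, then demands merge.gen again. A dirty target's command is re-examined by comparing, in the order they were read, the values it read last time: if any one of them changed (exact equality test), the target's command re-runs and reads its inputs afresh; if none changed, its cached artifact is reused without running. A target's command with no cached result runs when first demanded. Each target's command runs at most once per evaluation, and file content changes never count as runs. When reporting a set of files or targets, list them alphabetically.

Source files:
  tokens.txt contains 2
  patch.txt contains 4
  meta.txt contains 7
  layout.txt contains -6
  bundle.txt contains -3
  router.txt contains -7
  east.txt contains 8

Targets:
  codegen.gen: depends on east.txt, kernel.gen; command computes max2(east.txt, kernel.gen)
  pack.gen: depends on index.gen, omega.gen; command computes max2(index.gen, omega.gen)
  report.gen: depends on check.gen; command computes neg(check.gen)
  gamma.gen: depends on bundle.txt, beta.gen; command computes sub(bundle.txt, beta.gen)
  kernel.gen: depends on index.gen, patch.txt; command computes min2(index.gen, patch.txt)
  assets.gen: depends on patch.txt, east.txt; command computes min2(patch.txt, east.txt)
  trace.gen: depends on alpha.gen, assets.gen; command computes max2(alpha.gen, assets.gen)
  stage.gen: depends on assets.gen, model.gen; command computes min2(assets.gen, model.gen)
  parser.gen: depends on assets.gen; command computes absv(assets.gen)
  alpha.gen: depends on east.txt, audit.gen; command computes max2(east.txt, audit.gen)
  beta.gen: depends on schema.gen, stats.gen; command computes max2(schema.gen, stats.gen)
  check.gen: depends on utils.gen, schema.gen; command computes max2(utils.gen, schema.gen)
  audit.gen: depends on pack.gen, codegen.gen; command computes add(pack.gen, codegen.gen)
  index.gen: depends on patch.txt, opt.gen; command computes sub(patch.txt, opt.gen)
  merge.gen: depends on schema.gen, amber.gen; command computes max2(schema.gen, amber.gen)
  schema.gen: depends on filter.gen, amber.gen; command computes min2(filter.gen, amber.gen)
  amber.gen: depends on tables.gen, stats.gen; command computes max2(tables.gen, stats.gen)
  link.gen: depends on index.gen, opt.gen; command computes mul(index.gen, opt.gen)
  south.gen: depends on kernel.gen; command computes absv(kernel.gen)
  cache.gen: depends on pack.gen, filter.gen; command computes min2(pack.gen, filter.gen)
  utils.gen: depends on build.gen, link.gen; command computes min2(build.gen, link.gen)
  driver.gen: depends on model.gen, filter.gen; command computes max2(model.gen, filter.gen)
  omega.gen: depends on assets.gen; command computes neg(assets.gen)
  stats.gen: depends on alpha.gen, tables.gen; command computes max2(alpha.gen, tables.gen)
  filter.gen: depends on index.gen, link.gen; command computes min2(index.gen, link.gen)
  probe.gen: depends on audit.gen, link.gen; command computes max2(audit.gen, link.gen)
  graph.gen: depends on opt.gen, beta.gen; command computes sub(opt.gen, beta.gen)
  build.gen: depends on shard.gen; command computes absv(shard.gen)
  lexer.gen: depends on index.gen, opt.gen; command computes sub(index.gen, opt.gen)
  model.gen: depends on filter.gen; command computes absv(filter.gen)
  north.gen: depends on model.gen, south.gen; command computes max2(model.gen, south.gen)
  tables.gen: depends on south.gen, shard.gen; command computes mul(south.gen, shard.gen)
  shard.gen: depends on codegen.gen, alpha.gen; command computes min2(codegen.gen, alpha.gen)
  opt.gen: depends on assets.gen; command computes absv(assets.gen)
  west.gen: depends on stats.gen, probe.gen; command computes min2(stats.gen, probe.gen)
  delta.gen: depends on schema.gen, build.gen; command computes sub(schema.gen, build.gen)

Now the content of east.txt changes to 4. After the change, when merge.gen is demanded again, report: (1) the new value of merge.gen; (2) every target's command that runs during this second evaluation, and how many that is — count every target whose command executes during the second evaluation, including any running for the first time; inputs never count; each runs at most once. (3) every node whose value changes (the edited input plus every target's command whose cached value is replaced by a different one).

Initial pass — values computed on the first demand:
  assets.gen = min2(4, 8) = 4
  omega.gen = neg(4) = -4
  opt.gen = absv(4) = 4
  index.gen = sub(4, 4) = 0
  kernel.gen = min2(0, 4) = 0
  codegen.gen = max2(8, 0) = 8
  link.gen = mul(0, 4) = 0
  filter.gen = min2(0, 0) = 0
  pack.gen = max2(0, -4) = 0
  audit.gen = add(0, 8) = 8
  alpha.gen = max2(8, 8) = 8
  shard.gen = min2(8, 8) = 8
  south.gen = absv(0) = 0
  tables.gen = mul(0, 8) = 0
  stats.gen = max2(8, 0) = 8
  amber.gen = max2(0, 8) = 8
  schema.gen = min2(0, 8) = 0
  merge.gen = max2(0, 8) = 8

Second demand — change propagation:
  assets.gen: re-runs because east.txt 8->4; new result 4 (unchanged).
  omega.gen: re-examined; everything it read last time is the same (assets.gen unchanged) — cache -4 kept, no run.
  opt.gen: re-examined; everything it read last time is the same (assets.gen unchanged) — cache 4 kept, no run.
  index.gen: re-examined; everything it read last time is the same (patch.txt unchanged, opt.gen unchanged) — cache 0 kept, no run.
  kernel.gen: re-examined; everything it read last time is the same (index.gen unchanged, patch.txt unchanged) — cache 0 kept, no run.
  codegen.gen: re-runs because east.txt 8->4; new result 4.
  link.gen: re-examined; everything it read last time is the same (index.gen unchanged, opt.gen unchanged) — cache 0 kept, no run.
  filter.gen: re-examined; everything it read last time is the same (index.gen unchanged, link.gen unchanged) — cache 0 kept, no run.
  pack.gen: re-examined; everything it read last time is the same (index.gen unchanged, omega.gen unchanged) — cache 0 kept, no run.
  audit.gen: re-runs because codegen.gen 8->4; new result 4.
  alpha.gen: re-runs because east.txt 8->4; audit.gen 8->4; new result 4.
  shard.gen: re-runs because codegen.gen 8->4; alpha.gen 8->4; new result 4.
  south.gen: re-examined; everything it read last time is the same (kernel.gen unchanged) — cache 0 kept, no run.
  tables.gen: re-runs because shard.gen 8->4; new result 0 (unchanged).
  stats.gen: re-runs because alpha.gen 8->4; new result 4.
  amber.gen: re-runs because stats.gen 8->4; new result 4.
  schema.gen: re-runs because amber.gen 8->4; new result 0 (unchanged).
  merge.gen: re-runs because amber.gen 8->4; new result 4.

The important point: at opt.gen every value read last time is unchanged, so the dirty flag clears without a run.

merge.gen now evaluates to 4.
Run set: alpha.gen, amber.gen, assets.gen, audit.gen, codegen.gen, merge.gen, schema.gen, shard.gen, stats.gen, tables.gen (10 run).
Changed values: alpha.gen, amber.gen, audit.gen, codegen.gen, east.txt, merge.gen, shard.gen, stats.gen.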